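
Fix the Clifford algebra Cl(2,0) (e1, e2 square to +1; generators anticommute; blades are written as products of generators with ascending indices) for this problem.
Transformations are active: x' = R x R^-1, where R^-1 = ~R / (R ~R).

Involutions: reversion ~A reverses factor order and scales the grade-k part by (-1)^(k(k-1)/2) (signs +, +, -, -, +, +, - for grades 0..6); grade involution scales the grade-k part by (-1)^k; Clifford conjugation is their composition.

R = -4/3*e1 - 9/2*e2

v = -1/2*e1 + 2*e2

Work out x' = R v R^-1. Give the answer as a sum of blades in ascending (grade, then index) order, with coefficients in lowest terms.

~R = -4/3*e1 - 9/2*e2, and R ~R = 793/36, so R^-1 = ~R / (793/36).
R v = -25/3 - 59/12*e1 e2
Answer: 2393/1586*e1 + 1114/793*e2


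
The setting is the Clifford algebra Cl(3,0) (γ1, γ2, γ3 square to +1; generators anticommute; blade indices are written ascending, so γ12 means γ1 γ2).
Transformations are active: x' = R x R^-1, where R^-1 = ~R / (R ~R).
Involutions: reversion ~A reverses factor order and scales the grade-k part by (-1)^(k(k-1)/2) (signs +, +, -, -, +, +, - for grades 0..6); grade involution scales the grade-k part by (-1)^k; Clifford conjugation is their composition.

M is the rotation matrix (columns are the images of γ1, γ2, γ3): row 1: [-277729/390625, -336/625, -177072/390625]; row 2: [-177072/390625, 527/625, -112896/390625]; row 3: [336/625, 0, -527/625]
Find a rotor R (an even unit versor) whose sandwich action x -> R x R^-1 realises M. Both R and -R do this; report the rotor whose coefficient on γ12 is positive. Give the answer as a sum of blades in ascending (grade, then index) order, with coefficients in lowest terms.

Method: write R = a + b12*γ12 + b13*γ13 + b23*γ23 with a^2 + b12^2 + b13^2 + b23^2 = 1 (so R^-1 = ~R). Expanding the columns R e_j ~R gives tr M = 4a^2 - 1 and, from the antisymmetric part, M21 - M12 = -4a*b12, M13 - M31 = 4a*b13, M32 - M23 = -4a*b23.
Here tr M = -277729/390625, so a^2 = (1 + tr M)/4 = 28224/390625 and a = ±168/625. Taking a = 168/625: M21 - M12 = 32928/390625, M13 - M31 = -387072/390625, M32 - M23 = 112896/390625, giving b12 = -49/625, b13 = -576/625, b23 = -168/625, i.e. R = 168/625 - 49/625*γ12 - 576/625*γ13 - 168/625*γ23.
Its γ12 coefficient is negative, so report the other preimage -R.
Answer: -168/625 + 49/625*γ12 + 576/625*γ13 + 168/625*γ23. Uniqueness: Spin(3) -> SO(3) maps R and -R to the same rotation of trace -277729/390625; fixing the sign of the γ12 coefficient removes the ambiguity.


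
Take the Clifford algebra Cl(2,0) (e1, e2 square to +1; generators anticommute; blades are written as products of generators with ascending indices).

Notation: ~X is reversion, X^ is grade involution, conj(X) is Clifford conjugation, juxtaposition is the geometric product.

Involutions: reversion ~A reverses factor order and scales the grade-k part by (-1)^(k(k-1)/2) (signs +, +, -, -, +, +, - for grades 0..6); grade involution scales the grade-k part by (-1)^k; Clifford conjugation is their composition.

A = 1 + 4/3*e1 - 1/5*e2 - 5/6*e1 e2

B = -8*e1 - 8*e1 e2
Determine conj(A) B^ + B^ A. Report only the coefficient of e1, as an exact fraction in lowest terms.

first term: -4 + 48/5*e1 + 4*e2 - 48/5*e1 e2
second term: 4 + 48/5*e1 + 4*e2 - 48/5*e1 e2
Answer: 96/5


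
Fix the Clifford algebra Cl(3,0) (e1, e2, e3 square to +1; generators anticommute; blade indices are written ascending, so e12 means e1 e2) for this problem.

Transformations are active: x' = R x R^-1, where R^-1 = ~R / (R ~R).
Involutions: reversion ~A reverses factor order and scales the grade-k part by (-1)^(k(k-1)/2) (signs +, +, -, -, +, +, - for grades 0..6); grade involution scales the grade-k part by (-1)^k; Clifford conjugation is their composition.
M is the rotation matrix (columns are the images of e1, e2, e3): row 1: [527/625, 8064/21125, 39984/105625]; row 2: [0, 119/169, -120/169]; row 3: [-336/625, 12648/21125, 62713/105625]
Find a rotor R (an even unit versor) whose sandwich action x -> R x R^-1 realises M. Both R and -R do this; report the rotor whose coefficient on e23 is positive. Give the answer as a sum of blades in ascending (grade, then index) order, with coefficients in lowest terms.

Method: write R = a + b12*e12 + b13*e13 + b23*e23 with a^2 + b12^2 + b13^2 + b23^2 = 1 (so R^-1 = ~R). Expanding the columns R e_j ~R gives tr M = 4a^2 - 1 and, from the antisymmetric part, M21 - M12 = -4a*b12, M13 - M31 = 4a*b13, M32 - M23 = -4a*b23.
Here tr M = 226151/105625, so a^2 = (1 + tr M)/4 = 82944/105625 and a = ±288/325. Taking a = 288/325: M21 - M12 = -8064/21125, M13 - M31 = 96768/105625, M32 - M23 = 27648/21125, giving b12 = 7/65, b13 = 84/325, b23 = -24/65, i.e. R = 288/325 + 7/65*e12 + 84/325*e13 - 24/65*e23.
Its e23 coefficient is negative, so report the other preimage -R.
Answer: -288/325 - 7/65*e12 - 84/325*e13 + 24/65*e23. Uniqueness: Spin(3) -> SO(3) maps R and -R to the same rotation of trace 226151/105625; fixing the sign of the e23 coefficient removes the ambiguity.


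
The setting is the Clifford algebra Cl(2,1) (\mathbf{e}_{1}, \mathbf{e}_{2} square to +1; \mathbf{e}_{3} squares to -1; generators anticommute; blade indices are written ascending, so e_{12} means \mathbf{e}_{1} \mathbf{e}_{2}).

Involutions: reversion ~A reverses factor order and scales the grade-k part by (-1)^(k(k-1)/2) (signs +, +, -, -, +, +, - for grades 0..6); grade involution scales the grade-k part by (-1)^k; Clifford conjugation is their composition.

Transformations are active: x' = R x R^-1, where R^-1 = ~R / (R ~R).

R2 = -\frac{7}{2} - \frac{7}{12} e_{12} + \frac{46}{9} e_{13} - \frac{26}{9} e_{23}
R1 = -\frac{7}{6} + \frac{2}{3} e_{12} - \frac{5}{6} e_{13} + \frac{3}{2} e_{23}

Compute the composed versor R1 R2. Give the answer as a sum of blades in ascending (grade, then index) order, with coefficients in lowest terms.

Distribute over the terms of R1 (each basis-blade product reordered to ascending indices, repeated generators contracted through their squares):
(-\frac{7}{6}) R2 = \frac{49}{12} + \frac{49}{72} e_{12} - \frac{161}{27} e_{13} + \frac{91}{27} e_{23}
(\frac{2}{3} e_{12}) R2 = \frac{7}{18} - \frac{7}{3} e_{12} - \frac{52}{27} e_{13} - \frac{92}{27} e_{23}
(-\frac{5}{6} e_{13}) R2 = -\frac{115}{27} + \frac{65}{27} e_{12} + \frac{35}{12} e_{13} + \frac{35}{72} e_{23}
(\frac{3}{2} e_{23}) R2 = -\frac{13}{3} - \frac{23}{3} e_{12} + \frac{7}{8} e_{13} - \frac{21}{4} e_{23}
Summing the partial products and collecting blades:
Answer: -\frac{445}{108} - \frac{1493}{216} e_{12} - \frac{295}{72} e_{13} - \frac{1037}{216} e_{23}


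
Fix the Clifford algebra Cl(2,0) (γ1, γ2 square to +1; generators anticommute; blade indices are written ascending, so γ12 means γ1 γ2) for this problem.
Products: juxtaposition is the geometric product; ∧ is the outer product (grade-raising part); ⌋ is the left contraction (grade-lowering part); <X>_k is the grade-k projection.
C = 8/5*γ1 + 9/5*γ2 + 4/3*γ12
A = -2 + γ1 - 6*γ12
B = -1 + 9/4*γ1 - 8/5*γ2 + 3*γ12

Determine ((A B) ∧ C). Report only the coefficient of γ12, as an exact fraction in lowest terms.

step 1: 89/4 + 41/10*γ1 + 197/10*γ2 - 8/5*γ12
step 2: 178/5*γ1 + 801/20*γ2 + 829/150*γ12
Answer: 829/150


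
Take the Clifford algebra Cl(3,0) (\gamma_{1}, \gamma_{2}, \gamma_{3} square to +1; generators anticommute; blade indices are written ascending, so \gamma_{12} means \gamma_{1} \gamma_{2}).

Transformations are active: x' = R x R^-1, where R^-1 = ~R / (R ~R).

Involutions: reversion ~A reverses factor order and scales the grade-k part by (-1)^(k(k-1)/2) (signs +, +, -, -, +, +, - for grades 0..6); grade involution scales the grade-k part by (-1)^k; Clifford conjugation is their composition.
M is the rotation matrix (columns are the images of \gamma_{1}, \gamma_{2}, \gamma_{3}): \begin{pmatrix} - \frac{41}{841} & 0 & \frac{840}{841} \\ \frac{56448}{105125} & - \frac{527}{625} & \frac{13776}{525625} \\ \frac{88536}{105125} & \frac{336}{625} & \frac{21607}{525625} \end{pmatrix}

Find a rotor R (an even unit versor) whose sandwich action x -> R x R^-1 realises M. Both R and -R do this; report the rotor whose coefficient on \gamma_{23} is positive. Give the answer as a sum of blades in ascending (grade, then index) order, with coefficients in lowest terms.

Method: write R = a + b12*\gamma_{12} + b13*\gamma_{13} + b23*\gamma_{23} with a^2 + b12^2 + b13^2 + b23^2 = 1 (so R^-1 = ~R). Expanding the columns R e_j ~R gives tr M = 4a^2 - 1 and, from the antisymmetric part, M21 - M12 = -4a*b12, M13 - M31 = 4a*b13, M32 - M23 = -4a*b23.
Here tr M = -\frac{17889}{21025}, so a^2 = (1 + tr M)/4 = \frac{784}{21025} and a = ±\frac{28}{145}. Taking a = \frac{28}{145}: M21 - M12 = \frac{56448}{105125}, M13 - M31 = \frac{16464}{105125}, M32 - M23 = \frac{10752}{21025}, giving b12 = -\frac{504}{725}, b13 = \frac{147}{725}, b23 = -\frac{96}{145}, i.e. R = \frac{28}{145} - \frac{504}{725} \gamma_{12} + \frac{147}{725} \gamma_{13} - \frac{96}{145} \gamma_{23}.
Its \gamma_{23} coefficient is negative, so report the other preimage -R.
Answer: -\frac{28}{145} + \frac{504}{725} \gamma_{12} - \frac{147}{725} \gamma_{13} + \frac{96}{145} \gamma_{23}. Uniqueness: Spin(3) -> SO(3) maps R and -R to the same rotation of trace -\frac{17889}{21025}; fixing the sign of the \gamma_{23} coefficient removes the ambiguity.


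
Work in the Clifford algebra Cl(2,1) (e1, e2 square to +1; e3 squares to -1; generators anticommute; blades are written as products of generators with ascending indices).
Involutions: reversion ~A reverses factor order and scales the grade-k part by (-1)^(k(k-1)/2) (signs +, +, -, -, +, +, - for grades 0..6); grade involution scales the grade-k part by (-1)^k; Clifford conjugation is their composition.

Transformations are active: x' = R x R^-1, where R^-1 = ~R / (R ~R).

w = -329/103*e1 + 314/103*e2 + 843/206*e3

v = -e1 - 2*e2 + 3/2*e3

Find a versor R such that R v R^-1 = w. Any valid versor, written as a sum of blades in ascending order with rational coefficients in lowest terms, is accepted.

Take R = v + w = -432/103*e1 + 108/103*e2 + 576/103*e3. Because q(v) = q(w) = 11/4, conjugation by R sends v exactly to w.
Answer: -432/103*e1 + 108/103*e2 + 576/103*e3


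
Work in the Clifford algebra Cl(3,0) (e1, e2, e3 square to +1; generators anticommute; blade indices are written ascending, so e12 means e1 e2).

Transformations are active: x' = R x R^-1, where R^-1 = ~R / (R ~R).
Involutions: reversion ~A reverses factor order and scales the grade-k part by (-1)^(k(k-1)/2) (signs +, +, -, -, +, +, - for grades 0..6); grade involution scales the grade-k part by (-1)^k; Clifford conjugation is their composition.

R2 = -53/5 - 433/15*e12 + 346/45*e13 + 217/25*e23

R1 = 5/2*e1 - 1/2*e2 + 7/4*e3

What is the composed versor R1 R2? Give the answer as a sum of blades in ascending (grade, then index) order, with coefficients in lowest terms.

Distribute over the terms of R1 (each basis-blade product reordered to ascending indices, repeated generators contracted through their squares):
(5/2*e1) R2 = -53/2*e1 - 433/6*e2 + 173/9*e3 + 217/10*e123
(-1/2*e2) R2 = -433/30*e1 + 53/10*e2 - 217/50*e3 + 173/45*e123
(7/4*e3) R2 = -1211/90*e1 - 1519/100*e2 - 371/20*e3 - 3031/60*e123
Summing the partial products and collecting blades:
Answer: -979/18*e1 - 24617/300*e2 - 3301/900*e3 - 899/36*e123


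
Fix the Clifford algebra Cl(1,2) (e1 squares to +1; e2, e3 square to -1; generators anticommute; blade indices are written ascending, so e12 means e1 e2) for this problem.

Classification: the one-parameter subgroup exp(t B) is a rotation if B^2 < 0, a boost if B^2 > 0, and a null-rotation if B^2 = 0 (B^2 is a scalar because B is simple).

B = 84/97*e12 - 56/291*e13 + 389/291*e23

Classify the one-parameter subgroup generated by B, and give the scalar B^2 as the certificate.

B^2 term by term: the squares give (84/97)^2*(e12)^2 + (-56/291)^2*(e13)^2 + (389/291)^2*(e23)^2 = 7056/9409*(+1) + 3136/84681*(+1) + 151321/84681*(-1) = -1 (each basis 2-blade squares to minus the product of its generators' squares); cross terms between blades sharing an index anticommute and cancel. So B^2 = -1.
Answer: rotation, certificate B^2 = -1. Certificate logic: -1 is a conjugation-invariant scalar, so its sign fixes rotation versus boost versus null-rotation outright.


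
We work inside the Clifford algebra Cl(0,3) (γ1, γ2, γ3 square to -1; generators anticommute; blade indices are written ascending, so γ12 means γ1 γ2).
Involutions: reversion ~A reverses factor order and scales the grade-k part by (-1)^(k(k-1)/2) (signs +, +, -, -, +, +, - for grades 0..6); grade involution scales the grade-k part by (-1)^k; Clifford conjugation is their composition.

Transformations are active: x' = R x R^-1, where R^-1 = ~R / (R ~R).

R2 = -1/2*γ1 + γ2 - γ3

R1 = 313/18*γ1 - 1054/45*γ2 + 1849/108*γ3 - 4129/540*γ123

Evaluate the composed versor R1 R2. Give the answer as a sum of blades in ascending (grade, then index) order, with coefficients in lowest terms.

Distribute over the terms of R2 (each basis-blade product reordered to ascending indices, repeated generators contracted through their squares):
R1 (-1/2*γ1) = 313/36 - 527/45*γ12 + 1849/216*γ13 - 4129/1080*γ23
R1 (γ2) = 1054/45 + 313/18*γ12 - 4129/540*γ13 - 1849/108*γ23
R1 (-γ3) = 1849/108 - 4129/540*γ12 - 313/18*γ13 + 1054/45*γ23
Summing the partial products and collecting blades:
Answer: 6647/135 - 1063/540*γ12 - 659/40*γ13 + 2677/1080*γ23


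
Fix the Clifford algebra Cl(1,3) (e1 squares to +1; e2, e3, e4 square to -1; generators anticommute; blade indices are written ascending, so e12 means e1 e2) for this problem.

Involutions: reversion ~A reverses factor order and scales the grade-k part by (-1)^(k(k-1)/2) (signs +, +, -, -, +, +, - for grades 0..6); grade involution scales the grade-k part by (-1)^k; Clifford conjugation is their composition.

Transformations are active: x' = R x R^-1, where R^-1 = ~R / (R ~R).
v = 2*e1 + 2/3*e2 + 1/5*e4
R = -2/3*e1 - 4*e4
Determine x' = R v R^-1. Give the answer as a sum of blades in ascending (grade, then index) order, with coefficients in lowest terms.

~R = -2/3*e1 - 4*e4, and R ~R = -140/9, so R^-1 = ~R / (-140/9).
R v = -8/15 - 4/9*e12 + 118/15*e14 + 8/3*e24
Answer: -358/175*e1 - 2/3*e2 - 83/175*e4


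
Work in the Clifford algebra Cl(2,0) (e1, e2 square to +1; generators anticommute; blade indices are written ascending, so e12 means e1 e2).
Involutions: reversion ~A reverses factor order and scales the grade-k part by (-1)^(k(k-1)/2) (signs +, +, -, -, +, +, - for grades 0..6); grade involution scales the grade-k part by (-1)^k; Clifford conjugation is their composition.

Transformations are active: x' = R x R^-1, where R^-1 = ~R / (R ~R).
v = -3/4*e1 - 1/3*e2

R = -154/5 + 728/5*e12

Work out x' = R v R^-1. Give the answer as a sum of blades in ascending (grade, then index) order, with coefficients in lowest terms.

~R = -154/5 - 728/5*e12, and R ~R = 22148, so R^-1 = ~R / (22148).
R v = -763/30*e1 + 1792/15*e2
Answer: 27823/33900*e1 + 3/2825*e2


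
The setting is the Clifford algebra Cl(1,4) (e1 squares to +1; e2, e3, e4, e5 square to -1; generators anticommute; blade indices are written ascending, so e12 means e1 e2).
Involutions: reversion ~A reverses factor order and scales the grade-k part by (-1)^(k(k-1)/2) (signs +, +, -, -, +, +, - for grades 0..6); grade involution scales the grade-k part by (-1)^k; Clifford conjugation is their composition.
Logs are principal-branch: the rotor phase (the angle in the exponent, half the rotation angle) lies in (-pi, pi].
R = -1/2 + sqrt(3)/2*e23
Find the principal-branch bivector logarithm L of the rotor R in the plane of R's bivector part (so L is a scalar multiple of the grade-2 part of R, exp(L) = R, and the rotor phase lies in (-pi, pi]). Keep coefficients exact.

The scalar part of R is -1/2, which pins the rotor phase on the principal branch; dividing the bivector part by the sine of that phase recovers the unit plane, and L is the phase times that plane.
Concretely: cos(phase) = -1/2 gives phase = ±2*pi/3, and since phase/sin(phase) is even the sign is immaterial: L = (phase/sin(phase)) * <R>_2 = (4*sqrt(3)*pi/9) * <R>_2.
Answer: 2*pi/3*e23


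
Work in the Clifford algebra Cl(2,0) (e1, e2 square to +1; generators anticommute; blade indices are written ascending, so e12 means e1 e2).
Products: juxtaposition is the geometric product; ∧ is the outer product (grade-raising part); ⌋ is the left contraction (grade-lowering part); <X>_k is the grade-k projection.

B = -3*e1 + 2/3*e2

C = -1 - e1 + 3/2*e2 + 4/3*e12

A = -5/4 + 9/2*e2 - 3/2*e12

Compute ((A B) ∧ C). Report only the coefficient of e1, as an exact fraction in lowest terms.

step 1: 3 + 11/4*e1 - 16/3*e2 + 27/2*e12
step 2: -3 - 23/4*e1 + 59/6*e2 - 257/24*e12
Answer: -23/4


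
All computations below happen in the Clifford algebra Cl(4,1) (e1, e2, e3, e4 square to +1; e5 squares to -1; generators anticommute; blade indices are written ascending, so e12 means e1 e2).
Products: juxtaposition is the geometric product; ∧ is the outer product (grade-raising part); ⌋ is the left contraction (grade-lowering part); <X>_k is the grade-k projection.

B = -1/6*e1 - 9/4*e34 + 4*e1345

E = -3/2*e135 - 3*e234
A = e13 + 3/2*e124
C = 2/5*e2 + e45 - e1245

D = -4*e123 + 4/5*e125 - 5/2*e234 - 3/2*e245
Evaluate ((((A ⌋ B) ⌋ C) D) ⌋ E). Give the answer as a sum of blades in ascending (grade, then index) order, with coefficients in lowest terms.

step 1: -4*e45
step 2: -4 + 4*e12
step 3: 16*e3 - 16/5*e5 + 16*e123 - 16/5*e125 - 10*e134 - 6*e145 + 10*e234 + 6*e245
step 4: 30 - 24/5*e13 + 24*e15 + 48*e24
Answer: 30 - 24/5*e13 + 24*e15 + 48*e24


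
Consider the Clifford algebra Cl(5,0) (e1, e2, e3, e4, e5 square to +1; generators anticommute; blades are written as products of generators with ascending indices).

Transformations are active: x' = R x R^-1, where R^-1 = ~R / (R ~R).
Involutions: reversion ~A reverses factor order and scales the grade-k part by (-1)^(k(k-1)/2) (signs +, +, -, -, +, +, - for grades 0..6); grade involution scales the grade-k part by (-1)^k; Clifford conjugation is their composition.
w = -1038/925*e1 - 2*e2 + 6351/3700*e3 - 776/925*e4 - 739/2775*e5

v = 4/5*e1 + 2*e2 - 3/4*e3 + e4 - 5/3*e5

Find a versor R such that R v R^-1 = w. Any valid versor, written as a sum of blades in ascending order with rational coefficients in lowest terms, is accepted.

Why this works: both vectors square to 32329/3600, so q(v) = q(w) and R = v + w = -298/925*e1 + 894/925*e3 + 149/925*e4 - 1788/925*e5 carries v to w — its own direction survives, the complement (v - w)/2 flips.
Answer: -298/925*e1 + 894/925*e3 + 149/925*e4 - 1788/925*e5


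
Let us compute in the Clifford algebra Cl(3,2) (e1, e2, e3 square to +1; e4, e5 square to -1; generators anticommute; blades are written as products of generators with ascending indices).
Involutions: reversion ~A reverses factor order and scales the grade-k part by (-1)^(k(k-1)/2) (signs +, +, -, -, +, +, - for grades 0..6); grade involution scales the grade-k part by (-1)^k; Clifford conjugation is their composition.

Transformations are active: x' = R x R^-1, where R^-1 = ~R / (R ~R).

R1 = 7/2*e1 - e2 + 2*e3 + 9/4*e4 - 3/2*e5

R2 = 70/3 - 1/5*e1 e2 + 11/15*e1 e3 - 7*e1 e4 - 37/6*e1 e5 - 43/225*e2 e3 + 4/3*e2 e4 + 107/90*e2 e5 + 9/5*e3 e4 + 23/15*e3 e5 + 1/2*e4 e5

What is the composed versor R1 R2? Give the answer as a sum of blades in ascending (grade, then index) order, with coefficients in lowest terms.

Distribute over the terms of R1 (each basis-blade product reordered to ascending indices, repeated generators contracted through their squares):
(7/2*e1) R2 = 245/3*e1 - 7/10*e2 + 77/30*e3 - 49/2*e4 - 259/12*e5 - 301/450*e1 e2 e3 + 14/3*e1 e2 e4 + 749/180*e1 e2 e5 + 63/10*e1 e3 e4 + 161/30*e1 e3 e5 + 7/4*e1 e4 e5
(-e2) R2 = -1/5*e1 - 70/3*e2 + 43/225*e3 - 4/3*e4 - 107/90*e5 + 11/15*e1 e2 e3 - 7*e1 e2 e4 - 37/6*e1 e2 e5 - 9/5*e2 e3 e4 - 23/15*e2 e3 e5 - 1/2*e2 e4 e5
(2*e3) R2 = -22/15*e1 + 86/225*e2 + 140/3*e3 + 18/5*e4 + 46/15*e5 - 2/5*e1 e2 e3 + 14*e1 e3 e4 + 37/3*e1 e3 e5 - 8/3*e2 e3 e4 - 107/45*e2 e3 e5 + e3 e4 e5
(9/4*e4) R2 = -63/4*e1 + 3*e2 + 81/20*e3 + 105/2*e4 - 9/8*e5 - 9/20*e1 e2 e4 + 33/20*e1 e3 e4 + 111/8*e1 e4 e5 - 43/100*e2 e3 e4 - 107/40*e2 e4 e5 - 69/20*e3 e4 e5
(-3/2*e5) R2 = 37/4*e1 - 107/60*e2 - 23/10*e3 - 3/4*e4 - 35*e5 + 3/10*e1 e2 e5 - 11/10*e1 e3 e5 + 21/2*e1 e4 e5 + 43/150*e2 e3 e5 - 2*e2 e4 e5 - 27/10*e3 e4 e5
Summing the partial products and collecting blades:
Answer: 147/2*e1 - 20191/900*e2 + 46057/900*e3 + 1771/60*e4 - 20099/360*e5 - 151/450*e1 e2 e3 - 167/60*e1 e2 e4 - 307/180*e1 e2 e5 + 439/20*e1 e3 e4 + 83/5*e1 e3 e5 + 209/8*e1 e4 e5 - 1469/300*e2 e3 e4 - 1631/450*e2 e3 e5 - 207/40*e2 e4 e5 - 103/20*e3 e4 e5


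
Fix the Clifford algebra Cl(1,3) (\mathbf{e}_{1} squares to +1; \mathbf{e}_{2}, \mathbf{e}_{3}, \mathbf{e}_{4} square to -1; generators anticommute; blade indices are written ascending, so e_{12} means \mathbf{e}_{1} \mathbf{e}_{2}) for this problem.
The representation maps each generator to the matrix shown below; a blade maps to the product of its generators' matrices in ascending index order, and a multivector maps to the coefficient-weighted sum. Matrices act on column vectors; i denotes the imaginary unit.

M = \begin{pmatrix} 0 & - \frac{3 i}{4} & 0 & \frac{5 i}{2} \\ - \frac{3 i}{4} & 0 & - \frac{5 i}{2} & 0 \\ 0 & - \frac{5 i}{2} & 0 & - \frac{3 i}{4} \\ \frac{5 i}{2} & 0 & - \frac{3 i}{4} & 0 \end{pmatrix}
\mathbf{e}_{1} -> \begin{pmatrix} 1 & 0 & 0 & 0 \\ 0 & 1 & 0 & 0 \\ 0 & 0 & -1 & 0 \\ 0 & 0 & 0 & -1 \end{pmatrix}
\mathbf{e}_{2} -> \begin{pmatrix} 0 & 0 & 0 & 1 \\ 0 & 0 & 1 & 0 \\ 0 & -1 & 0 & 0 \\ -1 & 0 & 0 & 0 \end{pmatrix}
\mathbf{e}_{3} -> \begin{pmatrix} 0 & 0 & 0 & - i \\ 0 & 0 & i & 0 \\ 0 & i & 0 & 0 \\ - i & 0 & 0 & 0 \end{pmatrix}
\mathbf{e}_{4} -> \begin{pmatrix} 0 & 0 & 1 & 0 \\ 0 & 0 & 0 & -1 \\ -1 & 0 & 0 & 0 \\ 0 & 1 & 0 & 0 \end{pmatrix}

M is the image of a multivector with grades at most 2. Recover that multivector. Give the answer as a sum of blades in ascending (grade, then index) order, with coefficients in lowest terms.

Method: the blade images are trace-orthogonal — tr(rho(e_A) rho(e_B)^-1) = 4 if A = B and 0 otherwise — and rho(e_A)^-1 = (e_A)^2 * rho(e_A) with (e_A)^2 = +1 or -1, so the coefficient of e_A in the preimage is (e_A)^2 * tr(M rho(e_A))/4.
Nonzero projections over blades of grade <= 2: e_{3}: (e_{3})^2 = -1, tr(M rho(e_{3})) = 10, coefficient -\frac{5}{2}; e_{34}: (e_{34})^2 = -1, tr(M rho(e_{34})) = -3, coefficient \frac{3}{4}. Every other blade of grade <= 2 projects to 0.
Answer: -\frac{5}{2} e_{3} + \frac{3}{4} e_{34}


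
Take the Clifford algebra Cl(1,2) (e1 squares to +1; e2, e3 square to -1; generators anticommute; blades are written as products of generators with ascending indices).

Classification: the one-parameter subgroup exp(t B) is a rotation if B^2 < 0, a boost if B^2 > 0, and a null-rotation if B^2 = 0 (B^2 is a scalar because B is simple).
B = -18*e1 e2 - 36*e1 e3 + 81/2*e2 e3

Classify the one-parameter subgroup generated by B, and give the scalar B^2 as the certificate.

B^2 term by term: the squares give (-18)^2*(e1 e2)^2 + (-36)^2*(e1 e3)^2 + (81/2)^2*(e2 e3)^2 = 324*(+1) + 1296*(+1) + 6561/4*(-1) = -81/4 (each basis 2-blade squares to minus the product of its generators' squares); cross terms between blades sharing an index anticommute and cancel. So B^2 = -81/4.
Answer: rotation, certificate B^2 = -81/4. B^2 = -81/4 is basis-independent, so its sign is the whole story.


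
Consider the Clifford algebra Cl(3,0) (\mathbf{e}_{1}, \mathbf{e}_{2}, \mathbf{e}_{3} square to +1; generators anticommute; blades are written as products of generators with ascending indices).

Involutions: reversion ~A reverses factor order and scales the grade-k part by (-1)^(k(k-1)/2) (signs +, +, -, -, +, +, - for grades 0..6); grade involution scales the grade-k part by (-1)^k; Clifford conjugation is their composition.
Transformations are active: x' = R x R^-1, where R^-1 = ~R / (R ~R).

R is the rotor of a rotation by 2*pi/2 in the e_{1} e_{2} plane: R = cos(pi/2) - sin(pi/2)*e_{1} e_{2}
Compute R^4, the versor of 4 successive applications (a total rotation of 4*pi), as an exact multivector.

The rotor phase is half the rotation angle and phases add under composition, so 4 steps in the e_{1} e_{2} plane accumulate phase 4*(pi/2) = 2 \pi: R^4 = cos(2 \pi) - sin(2 \pi)*e_{1} e_{2}.
cos(2 \pi) = 1 and sin(2 \pi) = 0, so R^4 = 1. The total rotation 4*pi is 2 full turns, so every vector returns to itself, yet the rotor is +1, back on the identity sheet (an even number of 2*pi turns).
Answer: 1


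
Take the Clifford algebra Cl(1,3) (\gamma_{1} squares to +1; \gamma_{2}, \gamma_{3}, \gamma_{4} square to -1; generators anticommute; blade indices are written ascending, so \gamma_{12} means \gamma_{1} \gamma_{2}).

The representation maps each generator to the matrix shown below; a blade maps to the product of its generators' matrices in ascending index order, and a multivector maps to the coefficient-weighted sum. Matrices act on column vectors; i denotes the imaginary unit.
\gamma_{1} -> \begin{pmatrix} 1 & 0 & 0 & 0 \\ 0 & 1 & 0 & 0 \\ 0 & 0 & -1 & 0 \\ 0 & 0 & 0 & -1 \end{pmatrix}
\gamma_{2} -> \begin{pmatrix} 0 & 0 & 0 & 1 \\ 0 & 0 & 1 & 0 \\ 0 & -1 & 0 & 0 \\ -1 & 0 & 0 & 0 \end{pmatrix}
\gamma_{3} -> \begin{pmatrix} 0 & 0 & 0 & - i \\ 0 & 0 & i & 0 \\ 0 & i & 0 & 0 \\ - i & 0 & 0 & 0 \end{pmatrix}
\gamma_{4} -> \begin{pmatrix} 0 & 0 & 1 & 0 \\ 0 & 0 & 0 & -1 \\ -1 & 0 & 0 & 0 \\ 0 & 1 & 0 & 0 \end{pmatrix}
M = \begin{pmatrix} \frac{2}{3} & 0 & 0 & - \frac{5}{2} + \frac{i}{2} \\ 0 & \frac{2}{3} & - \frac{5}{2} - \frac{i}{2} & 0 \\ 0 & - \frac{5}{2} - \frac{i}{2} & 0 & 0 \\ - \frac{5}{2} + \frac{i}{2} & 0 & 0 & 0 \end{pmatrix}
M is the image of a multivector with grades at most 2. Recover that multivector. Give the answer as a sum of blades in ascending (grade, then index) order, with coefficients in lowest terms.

Method: the blade images are trace-orthogonal — tr(rho(e_A) rho(e_B)^-1) = 4 if A = B and 0 otherwise — and rho(e_A)^-1 = (e_A)^2 * rho(e_A) with (e_A)^2 = +1 or -1, so the coefficient of e_A in the preimage is (e_A)^2 * tr(M rho(e_A))/4.
Nonzero projections over blades of grade <= 2: 1: (1)^2 = +1, tr(M 1) = \frac{4}{3}, coefficient \frac{1}{3}; \gamma_{1}: (\gamma_{1})^2 = +1, tr(M rho(\gamma_{1})) = \frac{4}{3}, coefficient \frac{1}{3}; \gamma_{3}: (\gamma_{3})^2 = -1, tr(M rho(\gamma_{3})) = 2, coefficient -\frac{1}{2}; \gamma_{12}: (\gamma_{12})^2 = +1, tr(M rho(\gamma_{12})) = -10, coefficient -\frac{5}{2}. Every other blade of grade <= 2 projects to 0.
Answer: \frac{1}{3} + \frac{1}{3} \gamma_{1} - \frac{1}{2} \gamma_{3} - \frac{5}{2} \gamma_{12}


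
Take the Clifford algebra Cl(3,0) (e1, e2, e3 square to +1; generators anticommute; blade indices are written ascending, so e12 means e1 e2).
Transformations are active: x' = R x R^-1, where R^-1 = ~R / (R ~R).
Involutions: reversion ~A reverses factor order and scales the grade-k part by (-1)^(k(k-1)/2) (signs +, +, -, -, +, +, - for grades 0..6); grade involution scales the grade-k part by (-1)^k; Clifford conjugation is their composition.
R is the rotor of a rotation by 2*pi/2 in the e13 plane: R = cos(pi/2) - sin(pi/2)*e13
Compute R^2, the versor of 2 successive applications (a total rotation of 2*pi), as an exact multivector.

The rotor phase is half the rotation angle and phases add under composition, so 2 steps in the e13 plane accumulate phase 2*(pi/2) = pi: R^2 = cos(pi) - sin(pi)*e13.
cos(pi) = -1 and sin(pi) = 0, so R^2 = -1. The total rotation 2*pi is 1 full turn, so every vector returns to itself, yet the rotor is -1, on the OTHER sheet of the double cover (an odd number of 2*pi turns).
Answer: -1


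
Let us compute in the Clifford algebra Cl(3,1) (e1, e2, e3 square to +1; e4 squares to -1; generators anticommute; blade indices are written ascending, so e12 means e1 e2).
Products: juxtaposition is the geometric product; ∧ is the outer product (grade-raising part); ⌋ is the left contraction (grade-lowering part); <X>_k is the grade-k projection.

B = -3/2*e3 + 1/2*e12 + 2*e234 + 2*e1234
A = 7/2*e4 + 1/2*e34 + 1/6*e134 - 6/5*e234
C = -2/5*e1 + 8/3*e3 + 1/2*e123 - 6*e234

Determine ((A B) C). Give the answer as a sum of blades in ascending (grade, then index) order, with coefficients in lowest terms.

step 1: -12/5 + 12/5*e1 + 4/3*e2 + 3/4*e4 + 4/3*e12 + 1/4*e14 - 7*e23 - 9/5*e24 + 21/4*e34 + 7*e123 + 7/4*e124 + 3/5*e134 + 1/12*e234 + 1/4*e1234
step 2: -124/25 + 74/25*e1 - 1489/30*e2 - 268/15*e3 - 2231/40*e4 + 78/5*e12 + 487/30*e13 + 4889/120*e14 + 581/90*e23 - 11/9*e24 - 1873/200*e34 + 599/90*e123 - 1543/600*e124 - 35/3*e134 + 767/40*e234 - 2329/120*e1234
Answer: -124/25 + 74/25*e1 - 1489/30*e2 - 268/15*e3 - 2231/40*e4 + 78/5*e12 + 487/30*e13 + 4889/120*e14 + 581/90*e23 - 11/9*e24 - 1873/200*e34 + 599/90*e123 - 1543/600*e124 - 35/3*e134 + 767/40*e234 - 2329/120*e1234


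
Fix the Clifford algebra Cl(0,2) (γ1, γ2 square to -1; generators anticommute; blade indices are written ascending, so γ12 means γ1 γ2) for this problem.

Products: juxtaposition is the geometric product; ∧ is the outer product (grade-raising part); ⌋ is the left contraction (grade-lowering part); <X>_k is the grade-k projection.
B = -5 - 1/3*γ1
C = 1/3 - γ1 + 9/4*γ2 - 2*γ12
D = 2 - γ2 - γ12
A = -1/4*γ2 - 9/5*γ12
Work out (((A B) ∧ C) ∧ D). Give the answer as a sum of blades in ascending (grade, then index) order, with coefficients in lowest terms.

step 1: 37/20*γ2 + 107/12*γ12
step 2: 37/60*γ2 + 217/45*γ12
step 3: 37/30*γ2 + 434/45*γ12
Answer: 37/30*γ2 + 434/45*γ12


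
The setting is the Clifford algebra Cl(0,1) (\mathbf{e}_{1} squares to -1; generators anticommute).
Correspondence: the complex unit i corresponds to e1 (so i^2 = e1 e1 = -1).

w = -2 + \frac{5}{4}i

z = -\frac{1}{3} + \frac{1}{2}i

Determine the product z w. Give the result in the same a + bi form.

In blades: z = -\frac{1}{3} + \frac{1}{2} e_{1}, w = -2 + \frac{5}{4} e_{1}.
Distribute z over w term by term (generator squares from the signature, products reordered to ascending indices): (-\frac{1}{3})*w = \frac{2}{3} - \frac{5}{12} e_{1}; (\frac{1}{2} e_{1})*w = -\frac{5}{8} - e_{1}.
Sum: \frac{1}{24} - \frac{17}{12} e_{1}; translating back through the correspondence:
Answer: \frac{1}{24} - \frac{17}{12}i


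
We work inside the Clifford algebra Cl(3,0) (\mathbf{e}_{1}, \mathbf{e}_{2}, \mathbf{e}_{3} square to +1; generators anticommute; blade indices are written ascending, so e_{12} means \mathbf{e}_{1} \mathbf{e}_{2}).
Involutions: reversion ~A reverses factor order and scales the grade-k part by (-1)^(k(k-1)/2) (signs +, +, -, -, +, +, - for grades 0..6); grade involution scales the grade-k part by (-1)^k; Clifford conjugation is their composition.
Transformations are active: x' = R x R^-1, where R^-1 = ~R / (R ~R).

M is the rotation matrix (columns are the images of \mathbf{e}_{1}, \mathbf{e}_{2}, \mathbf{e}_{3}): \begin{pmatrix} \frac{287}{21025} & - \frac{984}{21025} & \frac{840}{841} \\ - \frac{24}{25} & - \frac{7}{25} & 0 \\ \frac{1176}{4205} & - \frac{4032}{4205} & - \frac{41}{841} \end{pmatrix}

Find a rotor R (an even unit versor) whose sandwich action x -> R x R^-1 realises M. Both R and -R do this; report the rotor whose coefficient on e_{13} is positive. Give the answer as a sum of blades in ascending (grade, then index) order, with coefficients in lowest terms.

Method: write R = a + b12*e_{12} + b13*e_{13} + b23*e_{23} with a^2 + b12^2 + b13^2 + b23^2 = 1 (so R^-1 = ~R). Expanding the columns R e_j ~R gives tr M = 4a^2 - 1 and, from the antisymmetric part, M21 - M12 = -4a*b12, M13 - M31 = 4a*b13, M32 - M23 = -4a*b23.
Here tr M = -\frac{265}{841}, so a^2 = (1 + tr M)/4 = \frac{144}{841} and a = ±\frac{12}{29}. Taking a = \frac{12}{29}: M21 - M12 = -\frac{768}{841}, M13 - M31 = \frac{3024}{4205}, M32 - M23 = -\frac{4032}{4205}, giving b12 = \frac{16}{29}, b13 = \frac{63}{145}, b23 = \frac{84}{145}, i.e. R = \frac{12}{29} + \frac{16}{29} e_{12} + \frac{63}{145} e_{13} + \frac{84}{145} e_{23}.
Its e_{13} coefficient is already positive.
Answer: \frac{12}{29} + \frac{16}{29} e_{12} + \frac{63}{145} e_{13} + \frac{84}{145} e_{23}. Uniqueness: Spin(3) -> SO(3) maps R and -R to the same rotation of trace -\frac{265}{841}; fixing the sign of the e_{13} coefficient removes the ambiguity.


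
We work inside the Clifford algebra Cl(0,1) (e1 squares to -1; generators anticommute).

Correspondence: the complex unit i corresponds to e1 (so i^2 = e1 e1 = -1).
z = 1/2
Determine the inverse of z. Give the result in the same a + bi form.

In blades: z = 1/2.
With qbar = 1/2 (scalar fixed, mapped units negated), z qbar = 1/4 (the sum of squared coefficients), so z^-1 = qbar / (1/4) = 2; translating back:
Answer: 2


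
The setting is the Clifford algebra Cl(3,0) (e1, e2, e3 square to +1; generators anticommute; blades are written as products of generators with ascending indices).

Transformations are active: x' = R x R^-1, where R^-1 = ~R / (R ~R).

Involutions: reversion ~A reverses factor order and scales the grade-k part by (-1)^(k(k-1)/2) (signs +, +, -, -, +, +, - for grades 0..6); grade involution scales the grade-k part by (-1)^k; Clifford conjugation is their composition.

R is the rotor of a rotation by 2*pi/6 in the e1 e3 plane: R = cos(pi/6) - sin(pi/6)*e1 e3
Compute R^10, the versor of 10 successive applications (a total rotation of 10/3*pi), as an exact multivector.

Half-angle bookkeeping: 10 applications in e1 e3 add up to rotor phase 10*pi/6 = 5*pi/3, so R^10 = cos(5*pi/3) - sin(5*pi/3)*e1 e3.
cos(5*pi/3) = 1/2 and sin(5*pi/3) = -sqrt(3)/2, so R^10 = 1/2 + sqrt(3)/2*e1 e3. The net rotation is 4/3*pi (after discarding 1 full turn, each of which contributes a factor -1 to the rotor); the rotor keeps the half-angle phase exactly.
Answer: 1/2 + sqrt(3)/2*e1 e3


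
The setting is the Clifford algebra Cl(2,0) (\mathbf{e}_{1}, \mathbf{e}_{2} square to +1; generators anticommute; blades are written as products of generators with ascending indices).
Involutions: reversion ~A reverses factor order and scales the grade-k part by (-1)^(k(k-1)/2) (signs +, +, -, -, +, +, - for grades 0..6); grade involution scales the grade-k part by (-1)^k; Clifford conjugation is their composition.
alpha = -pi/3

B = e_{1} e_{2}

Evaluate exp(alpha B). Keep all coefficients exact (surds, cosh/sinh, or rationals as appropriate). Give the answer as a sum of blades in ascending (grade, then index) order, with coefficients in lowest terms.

B^2 = (1)^2*(e_{1} e_{2})^2 = 1*(-1) = -1 (a basis 2-blade squares to minus the product of its generators' squares).
B^2 = -1 — since the square is negative, the closed form is circular: l = 1, alpha*l = - \frac{\pi}{3}, so exp(alpha B) = cos(- \frac{\pi}{3}) + (sin(- \frac{\pi}{3})/1)*B = \frac{1}{2} + (- \frac{\sqrt{3}}{2})*B.
Answer: \frac{1}{2} - \frac{\sqrt{3}}{2} e_{1} e_{2}


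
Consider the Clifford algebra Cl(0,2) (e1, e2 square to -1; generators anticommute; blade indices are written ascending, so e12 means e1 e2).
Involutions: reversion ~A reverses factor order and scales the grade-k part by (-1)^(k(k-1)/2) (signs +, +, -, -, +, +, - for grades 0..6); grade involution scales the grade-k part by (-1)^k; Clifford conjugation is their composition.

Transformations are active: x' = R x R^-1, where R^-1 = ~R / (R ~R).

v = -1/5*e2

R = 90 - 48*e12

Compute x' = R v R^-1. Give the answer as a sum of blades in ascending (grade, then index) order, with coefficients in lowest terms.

~R = 90 + 48*e12, and R ~R = 10404, so R^-1 = ~R / (10404).
R v = -48/5*e1 - 18*e2
Answer: -48/289*e1 - 161/1445*e2


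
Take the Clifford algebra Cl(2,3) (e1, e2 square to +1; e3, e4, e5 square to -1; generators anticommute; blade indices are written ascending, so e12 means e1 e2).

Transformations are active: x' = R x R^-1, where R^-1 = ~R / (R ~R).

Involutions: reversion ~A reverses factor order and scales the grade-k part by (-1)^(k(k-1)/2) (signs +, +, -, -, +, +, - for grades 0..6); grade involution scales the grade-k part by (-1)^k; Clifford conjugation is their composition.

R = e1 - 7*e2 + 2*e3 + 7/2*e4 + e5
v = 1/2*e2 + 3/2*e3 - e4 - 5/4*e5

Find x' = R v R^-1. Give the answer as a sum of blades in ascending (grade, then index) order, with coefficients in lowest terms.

~R = e1 - 7*e2 + 2*e3 + 7/2*e4 + e5, and R ~R = 131/4, so R^-1 = ~R / (131/4).
R v = -7/4 + 1/2*e12 + 3/2*e13 - e14 - 5/4*e15 - 23/2*e23 + 21/4*e24 + 33/4*e25 - 29/4*e34 - 4*e35 - 27/8*e45
Answer: -14/131*e1 + 65/262*e2 - 449/262*e3 + 82/131*e4 + 599/524*e5


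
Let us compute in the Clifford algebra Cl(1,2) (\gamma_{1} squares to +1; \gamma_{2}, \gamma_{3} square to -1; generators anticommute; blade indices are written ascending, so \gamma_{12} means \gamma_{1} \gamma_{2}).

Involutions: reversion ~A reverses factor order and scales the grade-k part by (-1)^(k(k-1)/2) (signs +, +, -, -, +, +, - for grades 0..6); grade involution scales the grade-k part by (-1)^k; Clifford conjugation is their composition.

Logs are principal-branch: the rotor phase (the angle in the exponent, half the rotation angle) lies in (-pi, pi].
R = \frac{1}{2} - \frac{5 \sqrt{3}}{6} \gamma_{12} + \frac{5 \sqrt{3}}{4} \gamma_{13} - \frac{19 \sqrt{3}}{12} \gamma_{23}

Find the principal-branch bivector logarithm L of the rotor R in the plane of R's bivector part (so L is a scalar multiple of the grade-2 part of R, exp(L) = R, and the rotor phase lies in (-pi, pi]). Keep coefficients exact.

The scalar part of R is \frac{1}{2}, so the principal-branch rotor phase is pinned; divide the bivector part by its sine to get the unit plane — L is the phase times that plane.
Concretely: cos(phase) = \frac{1}{2} gives phase = ±\frac{\pi}{3}, and since phase/sin(phase) is even the sign is immaterial: L = (phase/sin(phase)) * <R>_2 = (\frac{2 \sqrt{3} \pi}{9}) * <R>_2.
Answer: - \frac{5 \pi}{9} \gamma_{12} + \frac{5 \pi}{6} \gamma_{13} - \frac{19 \pi}{18} \gamma_{23}


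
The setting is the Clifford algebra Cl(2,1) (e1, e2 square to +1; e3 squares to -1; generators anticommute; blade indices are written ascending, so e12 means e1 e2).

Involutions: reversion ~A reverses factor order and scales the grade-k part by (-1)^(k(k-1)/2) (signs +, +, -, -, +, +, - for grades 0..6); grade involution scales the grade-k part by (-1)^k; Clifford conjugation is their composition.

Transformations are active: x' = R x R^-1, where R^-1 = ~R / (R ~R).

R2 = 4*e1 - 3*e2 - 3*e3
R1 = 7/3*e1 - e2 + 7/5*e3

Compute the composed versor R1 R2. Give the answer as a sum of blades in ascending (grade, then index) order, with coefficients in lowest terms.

Distribute over the terms of R1 (each basis-blade product reordered to ascending indices, repeated generators contracted through their squares):
(7/3*e1) R2 = 28/3 - 7*e12 - 7*e13
(-e2) R2 = 3 + 4*e12 + 3*e23
(7/5*e3) R2 = 21/5 - 28/5*e13 + 21/5*e23
Summing the partial products and collecting blades:
Answer: 248/15 - 3*e12 - 63/5*e13 + 36/5*e23


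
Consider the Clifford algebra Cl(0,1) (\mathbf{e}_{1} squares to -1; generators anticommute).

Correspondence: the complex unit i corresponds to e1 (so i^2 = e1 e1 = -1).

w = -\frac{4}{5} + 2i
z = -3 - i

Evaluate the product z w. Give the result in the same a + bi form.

In blades: z = -3 - e_{1}, w = -\frac{4}{5} + 2 e_{1}.
Distribute z over w term by term (generator squares from the signature, products reordered to ascending indices): (-3)*w = \frac{12}{5} - 6 e_{1}; (-e_{1})*w = 2 + \frac{4}{5} e_{1}.
Sum: \frac{22}{5} - \frac{26}{5} e_{1}; translating back through the correspondence:
Answer: \frac{22}{5} - \frac{26}{5}i


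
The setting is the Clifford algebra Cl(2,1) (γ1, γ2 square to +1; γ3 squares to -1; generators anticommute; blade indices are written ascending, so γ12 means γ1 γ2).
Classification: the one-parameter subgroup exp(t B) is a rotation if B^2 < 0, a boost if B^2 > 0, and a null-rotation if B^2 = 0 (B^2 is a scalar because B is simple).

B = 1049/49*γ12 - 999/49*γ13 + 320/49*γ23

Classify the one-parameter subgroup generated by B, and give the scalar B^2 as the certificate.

B^2 term by term: the squares give (1049/49)^2*(γ12)^2 + (-999/49)^2*(γ13)^2 + (320/49)^2*(γ23)^2 = 1100401/2401*(-1) + 998001/2401*(+1) + 102400/2401*(+1) = 0 (each basis 2-blade squares to minus the product of its generators' squares); cross terms between blades sharing an index anticommute and cancel. So B^2 = 0.
Answer: null-rotation, certificate B^2 = 0. The scalar 0 is the complete invariant here: its sign names the subgroup type.
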